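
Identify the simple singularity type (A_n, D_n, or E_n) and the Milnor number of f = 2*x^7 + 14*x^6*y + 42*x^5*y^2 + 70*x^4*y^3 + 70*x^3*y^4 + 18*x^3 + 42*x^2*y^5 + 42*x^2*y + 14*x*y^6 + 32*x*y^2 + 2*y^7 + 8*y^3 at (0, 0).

Type D8, Milnor number mu = 8.

The Hessian of f at 0 is [[0, 0], [0, 0]] with rank 0, so corank 2. A Groebner basis of the Jacobian ideal J(f) in C{x,y} is {-2187*x*y/7 + y^6 - 1458*y^2/7, x*y^2 + 2*y^3/3, x^2 + 5*x*y/3 + 2*y^2/3}; counting standard monomials gives mu = 8. Corank 2; j^3 = 2*(x + y)*(3*x + 2*y)^2 has shape L^2 M (L != M), so D-series; mu = 8 gives D_8.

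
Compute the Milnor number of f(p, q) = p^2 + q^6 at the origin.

The Hessian of f at 0 has rank 1. Corank 1: A-series; mu = 5 gives A_5.

5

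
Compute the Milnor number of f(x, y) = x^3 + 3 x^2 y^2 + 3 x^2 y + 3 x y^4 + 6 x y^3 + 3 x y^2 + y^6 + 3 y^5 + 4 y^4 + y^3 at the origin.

6

The Hessian of f at 0 has rank 0. Corank 2; j^3 = (x + y)^3 is a perfect cube, so E-series; the 4-jet and mu = 6 give E_6.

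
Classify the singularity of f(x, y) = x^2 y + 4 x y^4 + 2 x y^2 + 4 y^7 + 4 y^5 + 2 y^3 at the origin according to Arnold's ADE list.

The Hessian of f at 0 has rank 0. Corank 2; j^3 = y*(x^2 + 2*x*y + 2*y^2) splits into three distinct lines over C (the quadratic factor has nonzero discriminant), so D_4.

D_4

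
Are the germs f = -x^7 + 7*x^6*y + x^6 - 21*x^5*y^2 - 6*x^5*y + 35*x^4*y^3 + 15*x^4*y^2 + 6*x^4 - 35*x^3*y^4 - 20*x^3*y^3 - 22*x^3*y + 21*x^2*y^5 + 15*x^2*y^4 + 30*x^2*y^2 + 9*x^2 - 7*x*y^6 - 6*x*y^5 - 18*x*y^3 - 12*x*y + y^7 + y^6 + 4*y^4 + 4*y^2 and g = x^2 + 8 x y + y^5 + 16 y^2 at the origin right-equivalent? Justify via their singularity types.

No.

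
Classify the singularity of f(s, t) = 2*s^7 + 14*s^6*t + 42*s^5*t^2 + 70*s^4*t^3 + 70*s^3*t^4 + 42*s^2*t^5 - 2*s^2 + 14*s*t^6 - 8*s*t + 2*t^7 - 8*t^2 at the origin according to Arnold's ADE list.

The Hessian of f at 0 has rank 1. Corank 1: A-series; mu = 6 gives A_6.

A_6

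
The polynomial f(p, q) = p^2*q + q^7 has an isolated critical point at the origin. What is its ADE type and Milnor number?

The Hessian of f at 0 has rank 0. Corank 2; j^3 = p^2*q has shape L^2 M (L != M), so D-series; mu = 8 gives D_8.

Type D_{8}, Milnor number mu = 8.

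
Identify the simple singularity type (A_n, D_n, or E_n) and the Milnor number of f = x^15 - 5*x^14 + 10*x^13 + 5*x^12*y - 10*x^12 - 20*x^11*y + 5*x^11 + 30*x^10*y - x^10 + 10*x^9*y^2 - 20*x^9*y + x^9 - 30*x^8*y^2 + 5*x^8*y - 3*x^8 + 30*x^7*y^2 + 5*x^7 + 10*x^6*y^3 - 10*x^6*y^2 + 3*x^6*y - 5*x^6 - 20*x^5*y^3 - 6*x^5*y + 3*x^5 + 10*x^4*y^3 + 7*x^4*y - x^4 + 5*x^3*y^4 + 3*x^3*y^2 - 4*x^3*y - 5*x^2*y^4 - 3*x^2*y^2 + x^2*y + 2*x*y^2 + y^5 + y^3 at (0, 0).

The Hessian of f at 0 has rank 0. Corank 2; j^3 = y*(x + y)^2 has shape L^2 M (L != M), so D-series; mu = 6 gives D_6.

Type D_{6}, Milnor number mu = 6.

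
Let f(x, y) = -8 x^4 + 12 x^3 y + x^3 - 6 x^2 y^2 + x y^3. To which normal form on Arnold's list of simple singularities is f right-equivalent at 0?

The Hessian of f at 0 is [[0, 0], [0, 0]] with rank 0, so corank 2. A Groebner basis of the Jacobian ideal J(f) in C{x,y} is {3*x^2/4 + y^4 + y^3/4, x^3, x^2*y - x^2/4 - y^3/12, -x^2 + x*y^2 - y^3/3}; counting standard monomials gives mu = 7. Corank 2; j^3 = x^3 is a perfect cube, so E-series; the 4-jet and mu = 7 give E_7.

E7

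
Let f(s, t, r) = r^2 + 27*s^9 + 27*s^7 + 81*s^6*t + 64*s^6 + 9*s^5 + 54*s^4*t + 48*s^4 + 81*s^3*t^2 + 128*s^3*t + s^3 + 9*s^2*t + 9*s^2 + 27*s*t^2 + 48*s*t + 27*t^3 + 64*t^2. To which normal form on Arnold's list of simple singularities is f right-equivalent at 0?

The Hessian of f at 0 is [[18, 48, 0], [48, 128, 0], [0, 0, 2]] with rank 2, so corank 1. A Groebner basis of the Jacobian ideal J(f) in C{s,t,r} is {t^2, s + 8*t/3, r}; counting standard monomials gives mu = 2. Corank 1: A-series; mu = 2 gives A_2.

A2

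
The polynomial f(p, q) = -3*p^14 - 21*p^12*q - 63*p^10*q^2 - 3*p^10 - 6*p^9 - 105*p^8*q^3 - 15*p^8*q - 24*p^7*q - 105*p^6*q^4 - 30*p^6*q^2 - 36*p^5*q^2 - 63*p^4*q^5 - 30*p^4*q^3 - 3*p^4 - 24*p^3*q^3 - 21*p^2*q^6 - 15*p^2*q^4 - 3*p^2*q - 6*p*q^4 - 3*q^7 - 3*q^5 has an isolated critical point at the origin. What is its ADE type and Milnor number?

Type D_{6}, Milnor number mu = 6.

The Hessian of f at 0 has rank 0. Corank 2; j^3 = -3*p^2*q has shape L^2 M (L != M), so D-series; mu = 6 gives D_6.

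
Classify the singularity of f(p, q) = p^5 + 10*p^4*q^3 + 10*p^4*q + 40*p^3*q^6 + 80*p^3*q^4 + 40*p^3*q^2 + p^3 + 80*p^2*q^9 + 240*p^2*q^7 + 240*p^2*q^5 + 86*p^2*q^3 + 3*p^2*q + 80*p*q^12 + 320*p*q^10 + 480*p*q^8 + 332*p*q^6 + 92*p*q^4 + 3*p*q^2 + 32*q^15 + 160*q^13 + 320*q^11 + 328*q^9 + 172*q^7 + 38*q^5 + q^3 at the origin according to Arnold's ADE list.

E8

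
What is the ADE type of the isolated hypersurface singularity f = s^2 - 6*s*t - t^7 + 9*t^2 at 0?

A_{6}

The Hessian of f at 0 has rank 1. Corank 1: A-series; mu = 6 gives A_6.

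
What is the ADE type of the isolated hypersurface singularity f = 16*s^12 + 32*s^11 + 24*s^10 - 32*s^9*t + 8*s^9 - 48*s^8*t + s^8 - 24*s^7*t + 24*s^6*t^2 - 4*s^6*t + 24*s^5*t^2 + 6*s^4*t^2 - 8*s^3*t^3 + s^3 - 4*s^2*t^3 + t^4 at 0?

E_6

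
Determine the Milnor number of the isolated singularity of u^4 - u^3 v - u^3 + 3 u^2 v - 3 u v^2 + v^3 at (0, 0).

7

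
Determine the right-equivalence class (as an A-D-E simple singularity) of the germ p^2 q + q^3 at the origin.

The Hessian of f at 0 has rank 0. Corank 2; j^3 = q*(p^2 + q^2) splits into three distinct lines over C (the quadratic factor has nonzero discriminant), so D_4.

D4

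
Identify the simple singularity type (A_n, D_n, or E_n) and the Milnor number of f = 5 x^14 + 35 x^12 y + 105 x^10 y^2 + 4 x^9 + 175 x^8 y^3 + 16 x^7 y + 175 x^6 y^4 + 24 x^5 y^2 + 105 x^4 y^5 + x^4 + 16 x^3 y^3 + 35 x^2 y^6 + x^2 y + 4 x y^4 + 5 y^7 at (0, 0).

The Hessian of f at 0 has rank 0. Corank 2; j^3 = x^2*y has shape L^2 M (L != M), so D-series; mu = 8 gives D_8.

Type D_8, Milnor number mu = 8.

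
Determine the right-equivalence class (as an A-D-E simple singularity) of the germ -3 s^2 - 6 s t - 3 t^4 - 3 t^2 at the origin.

A_{3}

The Hessian of f at 0 is [[-6, -6], [-6, -6]] with rank 1, so corank 1. A Groebner basis of the Jacobian ideal J(f) in C{s,t} is {t^3, s + t}; counting standard monomials gives mu = 3. Corank 1: A-series; mu = 3 gives A_3.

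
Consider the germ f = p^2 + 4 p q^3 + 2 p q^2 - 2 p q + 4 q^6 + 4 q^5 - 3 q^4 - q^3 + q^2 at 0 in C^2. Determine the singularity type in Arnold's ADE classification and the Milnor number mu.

The Hessian of f at 0 has rank 1. Corank 1: A-series; mu = 2 gives A_2.

Type A_{2}, Milnor number mu = 2.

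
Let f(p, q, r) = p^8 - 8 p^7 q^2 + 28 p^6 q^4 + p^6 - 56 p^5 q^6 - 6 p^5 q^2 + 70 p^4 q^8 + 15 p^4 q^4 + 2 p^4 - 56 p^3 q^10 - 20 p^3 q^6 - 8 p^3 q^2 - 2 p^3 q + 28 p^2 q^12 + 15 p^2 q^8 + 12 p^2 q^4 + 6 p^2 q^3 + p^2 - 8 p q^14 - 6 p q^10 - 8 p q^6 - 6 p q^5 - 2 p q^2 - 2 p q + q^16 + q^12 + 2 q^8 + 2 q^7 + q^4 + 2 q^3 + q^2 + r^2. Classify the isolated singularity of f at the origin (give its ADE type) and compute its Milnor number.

The Hessian of f at 0 is [[2, -2, 0], [-2, 2, 0], [0, 0, 2]] with rank 2, so corank 1. A Groebner basis of the Jacobian ideal J(f) in C{p,q,r} is {-3*p^2/4 + 7*p*q/4 - p/2 + q^4 - 3*q^3/4 - q^2/2 + q/2, p^3 - p^2 + 4*p*q - 2*p/3 - 11*q^3/3 - 7*q^2/3 + 2*q/3, p^2*q - p^2 + 3*p*q - p/3 - 7*q^3/3 - 5*q^2/3 + q/3, -3*p^2/4 + p*q^2 + 7*p*q/4 - p/6 - 17*q^3/12 - 5*q^2/6 + q/6, r}; counting standard monomials gives mu = 7. Corank 1: A-series; mu = 7 gives A_7.

Type A7, Milnor number mu = 7.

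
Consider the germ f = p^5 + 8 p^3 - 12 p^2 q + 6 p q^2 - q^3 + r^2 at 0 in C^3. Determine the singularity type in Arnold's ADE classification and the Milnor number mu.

The Hessian of f at 0 has rank 1. Corank 2; j^3 = (2*p - q)^3 is a perfect cube, so E-series; the 5-jet and mu = 8 give E_8.

Type E_8, Milnor number mu = 8.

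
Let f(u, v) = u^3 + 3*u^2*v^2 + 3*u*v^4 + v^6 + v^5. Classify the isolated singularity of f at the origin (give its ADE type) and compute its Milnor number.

The Hessian of f at 0 has rank 0. Corank 2; j^3 = u^3 is a perfect cube, so E-series; the 5-jet and mu = 8 give E_8.

Type E8, Milnor number mu = 8.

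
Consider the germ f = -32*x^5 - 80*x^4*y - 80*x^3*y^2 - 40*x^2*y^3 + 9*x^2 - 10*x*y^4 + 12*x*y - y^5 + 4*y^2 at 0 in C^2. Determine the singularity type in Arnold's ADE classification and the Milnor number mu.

Type A_{4}, Milnor number mu = 4.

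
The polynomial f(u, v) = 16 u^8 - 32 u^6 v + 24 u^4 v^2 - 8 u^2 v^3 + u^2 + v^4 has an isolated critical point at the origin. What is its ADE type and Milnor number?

Type A_{3}, Milnor number mu = 3.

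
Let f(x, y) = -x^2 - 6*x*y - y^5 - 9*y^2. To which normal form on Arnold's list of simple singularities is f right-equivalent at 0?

The Hessian of f at 0 is [[-2, -6], [-6, -18]] with rank 1, so corank 1. A Groebner basis of the Jacobian ideal J(f) in C{x,y} is {y^4, x + 3*y}; counting standard monomials gives mu = 4. Corank 1: A-series; mu = 4 gives A_4.

A_4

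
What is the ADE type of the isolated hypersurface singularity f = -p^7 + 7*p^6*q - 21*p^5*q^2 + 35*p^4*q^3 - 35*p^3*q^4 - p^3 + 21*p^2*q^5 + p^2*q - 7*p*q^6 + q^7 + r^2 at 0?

The Hessian of f at 0 is [[0, 0, 0], [0, 0, 0], [0, 0, 2]] with rank 1, so corank 2. A Groebner basis of the Jacobian ideal J(f) in C{p,q,r} is {p*q/7 + q^6, p*q^2, p^2 - p*q, r}; counting standard monomials gives mu = 8. Corank 2; j^3 = -p^2*(p - q) has shape L^2 M (L != M), so D-series; mu = 8 gives D_8.

D_8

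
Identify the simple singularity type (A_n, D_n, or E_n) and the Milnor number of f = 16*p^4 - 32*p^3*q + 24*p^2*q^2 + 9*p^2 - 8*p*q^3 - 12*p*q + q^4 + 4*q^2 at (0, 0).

Type A3, Milnor number mu = 3.

The Hessian of f at 0 is [[18, -12], [-12, 8]] with rank 1, so corank 1. A Groebner basis of the Jacobian ideal J(f) in C{p,q} is {q^3, p - 2*q/3}; counting standard monomials gives mu = 3. Corank 1: A-series; mu = 3 gives A_3.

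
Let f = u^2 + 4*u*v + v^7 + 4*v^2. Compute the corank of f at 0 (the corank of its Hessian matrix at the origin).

1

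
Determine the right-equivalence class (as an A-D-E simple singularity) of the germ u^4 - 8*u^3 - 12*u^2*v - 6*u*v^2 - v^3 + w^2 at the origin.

E_{6}

The Hessian of f at 0 has rank 1. Corank 2; j^3 = -(2*u + v)^3 is a perfect cube, so E-series; the 4-jet and mu = 6 give E_6.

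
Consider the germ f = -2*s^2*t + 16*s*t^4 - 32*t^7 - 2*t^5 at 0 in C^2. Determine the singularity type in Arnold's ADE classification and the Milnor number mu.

The Hessian of f at 0 is [[0, 0], [0, 0]] with rank 0, so corank 2. A Groebner basis of the Jacobian ideal J(f) in C{s,t} is {-s*t/4 + t^4, s*t^2, s^2 + 5*s*t/4}; counting standard monomials gives mu = 6. Corank 2; j^3 = -2*s^2*t has shape L^2 M (L != M), so D-series; mu = 6 gives D_6.

Type D_6, Milnor number mu = 6.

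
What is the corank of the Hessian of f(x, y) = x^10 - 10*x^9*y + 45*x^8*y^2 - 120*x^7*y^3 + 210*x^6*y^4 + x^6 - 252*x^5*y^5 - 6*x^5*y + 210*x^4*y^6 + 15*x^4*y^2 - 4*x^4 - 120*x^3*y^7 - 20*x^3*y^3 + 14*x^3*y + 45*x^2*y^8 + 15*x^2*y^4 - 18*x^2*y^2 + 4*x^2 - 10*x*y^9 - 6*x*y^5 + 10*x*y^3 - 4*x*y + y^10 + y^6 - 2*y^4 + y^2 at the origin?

The Hessian at 0 is [[8, -4], [-4, 2]] of rank 1; hence corank 1.

1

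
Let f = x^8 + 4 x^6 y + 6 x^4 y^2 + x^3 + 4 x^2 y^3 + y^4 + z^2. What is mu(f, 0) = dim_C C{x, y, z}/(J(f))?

6

The Hessian of f at 0 is [[0, 0, 0], [0, 0, 0], [0, 0, 2]] with rank 1, so corank 2. A Groebner basis of the Jacobian ideal J(f) in C{x,y,z} is {y^3, x^2, z}; counting standard monomials gives mu = 6. Corank 2; j^3 = x^3 is a perfect cube, so E-series; the 4-jet and mu = 6 give E_6.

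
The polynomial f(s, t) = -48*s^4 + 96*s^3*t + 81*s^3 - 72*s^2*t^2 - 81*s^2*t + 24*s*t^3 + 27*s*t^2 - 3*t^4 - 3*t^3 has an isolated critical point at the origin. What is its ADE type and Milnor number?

Type E_{6}, Milnor number mu = 6.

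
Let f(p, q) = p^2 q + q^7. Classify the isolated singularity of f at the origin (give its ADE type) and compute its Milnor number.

Type D_{8}, Milnor number mu = 8.

The Hessian of f at 0 has rank 0. Corank 2; j^3 = p^2*q has shape L^2 M (L != M), so D-series; mu = 8 gives D_8.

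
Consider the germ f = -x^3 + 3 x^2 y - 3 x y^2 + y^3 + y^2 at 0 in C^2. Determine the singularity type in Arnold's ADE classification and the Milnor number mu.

The Hessian of f at 0 is [[0, 0], [0, 2]] with rank 1, so corank 1. A Groebner basis of the Jacobian ideal J(f) in C{x,y} is {x^2, y}; counting standard monomials gives mu = 2. Corank 1: A-series; mu = 2 gives A_2.

Type A2, Milnor number mu = 2.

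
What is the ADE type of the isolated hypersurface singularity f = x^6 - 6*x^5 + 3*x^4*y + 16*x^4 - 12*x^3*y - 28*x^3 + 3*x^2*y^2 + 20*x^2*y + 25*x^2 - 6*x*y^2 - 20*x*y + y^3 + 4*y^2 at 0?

The Hessian of f at 0 has rank 1. Corank 1: A-series; mu = 2 gives A_2.

A2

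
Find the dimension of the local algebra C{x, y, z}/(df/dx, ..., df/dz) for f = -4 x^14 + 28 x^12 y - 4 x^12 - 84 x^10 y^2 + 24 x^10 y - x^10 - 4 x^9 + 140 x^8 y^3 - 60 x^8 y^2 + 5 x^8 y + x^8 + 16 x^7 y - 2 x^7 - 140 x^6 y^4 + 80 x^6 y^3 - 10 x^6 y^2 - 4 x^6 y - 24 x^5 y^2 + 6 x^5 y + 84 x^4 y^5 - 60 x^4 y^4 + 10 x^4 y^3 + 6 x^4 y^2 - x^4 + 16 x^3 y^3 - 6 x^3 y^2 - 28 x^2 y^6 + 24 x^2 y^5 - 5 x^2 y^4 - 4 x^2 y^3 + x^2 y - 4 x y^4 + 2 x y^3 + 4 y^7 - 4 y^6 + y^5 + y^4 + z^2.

5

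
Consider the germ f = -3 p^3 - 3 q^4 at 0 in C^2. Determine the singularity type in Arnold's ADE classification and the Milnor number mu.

The Hessian of f at 0 has rank 0. Corank 2; j^3 = -3*p^3 is a perfect cube, so E-series; the 4-jet and mu = 6 give E_6.

Type E6, Milnor number mu = 6.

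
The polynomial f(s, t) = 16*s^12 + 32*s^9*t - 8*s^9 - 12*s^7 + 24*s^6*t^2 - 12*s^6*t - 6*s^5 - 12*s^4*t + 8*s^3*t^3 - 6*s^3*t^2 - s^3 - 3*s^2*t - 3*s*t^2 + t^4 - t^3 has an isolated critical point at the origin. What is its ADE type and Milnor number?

The Hessian of f at 0 is [[0, 0], [0, 0]] with rank 0, so corank 2. A Groebner basis of the Jacobian ideal J(f) in C{s,t} is {t^3, s^2 + 2*s*t + t^2}; counting standard monomials gives mu = 6. Corank 2; j^3 = -(s + t)^3 is a perfect cube, so E-series; the 4-jet and mu = 6 give E_6.

Type E_6, Milnor number mu = 6.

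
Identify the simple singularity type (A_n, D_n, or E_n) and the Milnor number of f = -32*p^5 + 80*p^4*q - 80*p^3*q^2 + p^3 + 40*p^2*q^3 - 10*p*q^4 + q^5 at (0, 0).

Type E_8, Milnor number mu = 8.

The Hessian of f at 0 is [[0, 0], [0, 0]] with rank 0, so corank 2. A Groebner basis of the Jacobian ideal J(f) in C{p,q} is {q^5, p*q^3 - q^4/8, p^2}; counting standard monomials gives mu = 8. Corank 2; j^3 = p^3 is a perfect cube, so E-series; the 5-jet and mu = 8 give E_8.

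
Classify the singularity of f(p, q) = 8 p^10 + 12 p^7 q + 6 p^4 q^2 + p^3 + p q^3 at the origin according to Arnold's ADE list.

E_7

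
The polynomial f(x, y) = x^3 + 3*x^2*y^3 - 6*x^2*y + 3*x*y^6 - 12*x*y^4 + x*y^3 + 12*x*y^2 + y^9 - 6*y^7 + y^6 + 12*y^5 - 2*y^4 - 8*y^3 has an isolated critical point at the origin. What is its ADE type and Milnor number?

Type E_7, Milnor number mu = 7.

The Hessian of f at 0 has rank 0. Corank 2; j^3 = (x - 2*y)^3 is a perfect cube, so E-series; the 4-jet and mu = 7 give E_7.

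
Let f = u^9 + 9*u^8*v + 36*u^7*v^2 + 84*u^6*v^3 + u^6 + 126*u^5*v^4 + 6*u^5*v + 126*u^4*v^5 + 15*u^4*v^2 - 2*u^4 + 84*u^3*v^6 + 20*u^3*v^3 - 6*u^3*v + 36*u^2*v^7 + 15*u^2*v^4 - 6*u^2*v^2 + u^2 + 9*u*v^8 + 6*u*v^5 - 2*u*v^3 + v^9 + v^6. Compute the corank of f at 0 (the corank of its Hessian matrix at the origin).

The Hessian at 0 is [[2, 0], [0, 0]] of rank 1; hence corank 1.

1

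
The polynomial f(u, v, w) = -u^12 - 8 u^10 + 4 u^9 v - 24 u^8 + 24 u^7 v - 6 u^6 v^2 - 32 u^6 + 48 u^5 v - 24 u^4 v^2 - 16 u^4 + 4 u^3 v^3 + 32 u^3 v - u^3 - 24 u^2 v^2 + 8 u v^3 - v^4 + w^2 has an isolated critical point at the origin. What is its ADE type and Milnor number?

The Hessian of f at 0 is [[0, 0, 0], [0, 0, 0], [0, 0, 2]] with rank 1, so corank 2. A Groebner basis of the Jacobian ideal J(f) in C{u,v,w} is {v^4, u*v^2 - v^3/6, u^2, w}; counting standard monomials gives mu = 6. Corank 2; j^3 = -u^3 is a perfect cube, so E-series; the 4-jet and mu = 6 give E_6.

Type E_{6}, Milnor number mu = 6.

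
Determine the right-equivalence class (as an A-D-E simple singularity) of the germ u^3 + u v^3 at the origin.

E_7

The Hessian of f at 0 has rank 0. Corank 2; j^3 = u^3 is a perfect cube, so E-series; the 4-jet and mu = 7 give E_7.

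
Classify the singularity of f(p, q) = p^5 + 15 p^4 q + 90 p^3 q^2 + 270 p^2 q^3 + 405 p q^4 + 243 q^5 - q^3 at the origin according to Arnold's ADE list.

E_{8}

The Hessian of f at 0 has rank 0. Corank 2; j^3 = -q^3 is a perfect cube, so E-series; the 5-jet and mu = 8 give E_8.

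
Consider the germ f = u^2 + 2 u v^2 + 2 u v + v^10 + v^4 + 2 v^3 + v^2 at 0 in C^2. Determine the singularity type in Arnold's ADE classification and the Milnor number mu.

The Hessian of f at 0 is [[2, 2], [2, 2]] with rank 1, so corank 1. A Groebner basis of the Jacobian ideal J(f) in C{u,v} is {u^5 + 10*u^4 + 30*u^3*v - 35*u^3 - 54*u^2*v + 23*u^2 + 27*u*v - 4*u - 4*v, u^4*v - 4*u^4 - 10*u^3*v + 10*u^3 + 15*u^2*v - 6*u^2 - 7*u*v + u + v, u + v^2 + v}; counting standard monomials gives mu = 9. Corank 1: A-series; mu = 9 gives A_9.

Type A_9, Milnor number mu = 9.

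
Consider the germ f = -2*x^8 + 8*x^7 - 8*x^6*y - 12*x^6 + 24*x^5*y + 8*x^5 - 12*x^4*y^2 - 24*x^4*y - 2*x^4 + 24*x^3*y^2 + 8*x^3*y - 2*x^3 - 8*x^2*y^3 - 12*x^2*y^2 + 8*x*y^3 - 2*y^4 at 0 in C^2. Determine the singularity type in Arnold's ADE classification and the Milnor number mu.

Type E_{6}, Milnor number mu = 6.

The Hessian of f at 0 has rank 0. Corank 2; j^3 = -2*x^3 is a perfect cube, so E-series; the 4-jet and mu = 6 give E_6.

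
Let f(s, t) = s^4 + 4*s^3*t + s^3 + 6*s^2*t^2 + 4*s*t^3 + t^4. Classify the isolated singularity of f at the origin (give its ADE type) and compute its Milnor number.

Type E_6, Milnor number mu = 6.

The Hessian of f at 0 is [[0, 0], [0, 0]] with rank 0, so corank 2. A Groebner basis of the Jacobian ideal J(f) in C{s,t} is {t^4, s*t^2 + t^3/3, s^2}; counting standard monomials gives mu = 6. Corank 2; j^3 = s^3 is a perfect cube, so E-series; the 4-jet and mu = 6 give E_6.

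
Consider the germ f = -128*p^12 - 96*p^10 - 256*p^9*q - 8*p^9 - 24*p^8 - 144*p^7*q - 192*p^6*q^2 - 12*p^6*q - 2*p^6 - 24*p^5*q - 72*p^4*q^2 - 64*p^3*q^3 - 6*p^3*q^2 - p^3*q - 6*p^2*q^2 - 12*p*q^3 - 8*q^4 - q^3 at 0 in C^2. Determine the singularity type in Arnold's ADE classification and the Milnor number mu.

Type E7, Milnor number mu = 7.

The Hessian of f at 0 is [[0, 0], [0, 0]] with rank 0, so corank 2. A Groebner basis of the Jacobian ideal J(f) in C{p,q} is {p^3 - 12*p*q^2 + 3*q^2, p^2*q + 4*p*q^2, q^3}; counting standard monomials gives mu = 7. Corank 2; j^3 = -q^3 is a perfect cube, so E-series; the 4-jet and mu = 7 give E_7.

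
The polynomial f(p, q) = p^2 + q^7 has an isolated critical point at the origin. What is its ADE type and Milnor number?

Type A_{6}, Milnor number mu = 6.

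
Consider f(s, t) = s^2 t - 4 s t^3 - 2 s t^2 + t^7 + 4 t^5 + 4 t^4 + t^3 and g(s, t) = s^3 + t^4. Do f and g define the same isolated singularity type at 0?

The Hessian of f at 0 is [[0, 0], [0, 0]] with rank 0, so corank 2. A Groebner basis of the Jacobian ideal J(f) in C{s,t} is {s^2*t^2 - s^2*t + 4*s^2/7 + 5*s*t^2/14 - 23*s*t/28 + t^2/4, s^3 - 3*s^2*t + 8*s^2/7 + 5*s*t^2/7 - 23*s*t/14 + t^2/2, -s*t/2 + t^3 + t^2/2}; counting standard monomials gives mu = 8. Corank 2; j^3 = t*(s - t)^2 has shape L^2 M (L != M), so D-series; mu = 8 gives D_8. The Hessian of g at 0 is [[0, 0], [0, 0]] with rank 0, so corank 2. A Groebner basis of the Jacobian ideal J(g) in C{s,t} is {t^3, s^2}; counting standard monomials gives mu = 6. Corank 2; j^3 = s^3 is a perfect cube, so E-series; the 4-jet and mu = 6 give E_6. f is D_8 but g is E_6, hence not right-equivalent.

No.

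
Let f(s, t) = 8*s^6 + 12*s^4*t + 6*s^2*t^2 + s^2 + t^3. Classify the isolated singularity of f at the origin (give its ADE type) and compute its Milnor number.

The Hessian of f at 0 has rank 1. Corank 1: A-series; mu = 2 gives A_2.

Type A_{2}, Milnor number mu = 2.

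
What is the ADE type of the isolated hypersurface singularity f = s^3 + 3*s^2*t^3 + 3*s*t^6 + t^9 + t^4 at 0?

E_6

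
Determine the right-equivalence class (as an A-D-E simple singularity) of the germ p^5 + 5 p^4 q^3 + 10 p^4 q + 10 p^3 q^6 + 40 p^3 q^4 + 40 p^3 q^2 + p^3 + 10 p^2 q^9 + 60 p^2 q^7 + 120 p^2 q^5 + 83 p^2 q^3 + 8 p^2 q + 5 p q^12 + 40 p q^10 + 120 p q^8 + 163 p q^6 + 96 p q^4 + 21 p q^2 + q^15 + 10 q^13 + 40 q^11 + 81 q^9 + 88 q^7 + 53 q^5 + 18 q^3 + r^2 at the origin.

The Hessian of f at 0 is [[0, 0, 0], [0, 0, 0], [0, 0, 2]] with rank 1, so corank 2. A Groebner basis of the Jacobian ideal J(f) in C{p,q,r} is {p*q/6 + q^4 + q^2/2, p*q^2 + 3*q^3, p^2 + 31*p*q/6 + 13*q^2/2, r}; counting standard monomials gives mu = 6. Corank 2; j^3 = (p + 2*q)*(p + 3*q)^2 has shape L^2 M (L != M), so D-series; mu = 6 gives D_6.

D6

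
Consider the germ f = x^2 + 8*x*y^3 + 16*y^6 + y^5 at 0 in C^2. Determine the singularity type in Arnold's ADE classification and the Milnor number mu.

Type A_{4}, Milnor number mu = 4.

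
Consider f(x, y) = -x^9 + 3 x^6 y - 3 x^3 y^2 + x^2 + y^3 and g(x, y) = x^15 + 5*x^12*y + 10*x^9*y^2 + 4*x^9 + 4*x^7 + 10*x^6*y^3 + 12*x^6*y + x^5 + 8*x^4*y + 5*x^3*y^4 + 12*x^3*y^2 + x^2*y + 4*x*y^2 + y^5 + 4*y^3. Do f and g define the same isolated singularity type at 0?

No.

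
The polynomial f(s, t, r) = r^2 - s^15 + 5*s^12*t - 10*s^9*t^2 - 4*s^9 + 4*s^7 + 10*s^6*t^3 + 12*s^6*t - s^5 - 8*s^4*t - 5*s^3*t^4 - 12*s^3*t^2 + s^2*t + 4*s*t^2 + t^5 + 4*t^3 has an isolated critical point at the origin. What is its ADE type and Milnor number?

Type D_6, Milnor number mu = 6.

The Hessian of f at 0 has rank 1. Corank 2; j^3 = t*(s + 2*t)^2 has shape L^2 M (L != M), so D-series; mu = 6 gives D_6.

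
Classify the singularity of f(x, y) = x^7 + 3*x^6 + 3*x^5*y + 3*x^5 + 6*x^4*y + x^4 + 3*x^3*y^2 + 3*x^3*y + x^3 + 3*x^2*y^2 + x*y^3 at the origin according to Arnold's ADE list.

The Hessian of f at 0 has rank 0. Corank 2; j^3 = x^3 is a perfect cube, so E-series; the 4-jet and mu = 7 give E_7.

E_7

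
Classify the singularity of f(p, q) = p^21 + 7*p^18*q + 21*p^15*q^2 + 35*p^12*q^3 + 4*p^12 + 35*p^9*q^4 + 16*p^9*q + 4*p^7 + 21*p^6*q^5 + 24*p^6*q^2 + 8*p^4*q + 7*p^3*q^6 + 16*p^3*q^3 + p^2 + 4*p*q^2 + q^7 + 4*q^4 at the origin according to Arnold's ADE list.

A_{6}

The Hessian of f at 0 has rank 1. Corank 1: A-series; mu = 6 gives A_6.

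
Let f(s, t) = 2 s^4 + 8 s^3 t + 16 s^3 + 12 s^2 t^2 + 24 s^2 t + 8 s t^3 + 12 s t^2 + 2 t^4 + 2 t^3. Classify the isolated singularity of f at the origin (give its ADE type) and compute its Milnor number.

The Hessian of f at 0 is [[0, 0], [0, 0]] with rank 0, so corank 2. A Groebner basis of the Jacobian ideal J(f) in C{s,t} is {t^4, s*t^2 + 2*t^3/3, s^2 + s*t + t^2/4}; counting standard monomials gives mu = 6. Corank 2; j^3 = 2*(2*s + t)^3 is a perfect cube, so E-series; the 4-jet and mu = 6 give E_6.

Type E_{6}, Milnor number mu = 6.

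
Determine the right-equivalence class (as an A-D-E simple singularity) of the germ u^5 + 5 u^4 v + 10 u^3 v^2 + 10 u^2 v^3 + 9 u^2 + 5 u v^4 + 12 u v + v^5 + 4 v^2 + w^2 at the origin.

A4

The Hessian of f at 0 has rank 2. Corank 1: A-series; mu = 4 gives A_4.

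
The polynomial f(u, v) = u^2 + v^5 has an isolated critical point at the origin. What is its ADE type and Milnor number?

The Hessian of f at 0 is [[2, 0], [0, 0]] with rank 1, so corank 1. A Groebner basis of the Jacobian ideal J(f) in C{u,v} is {v^4, u}; counting standard monomials gives mu = 4. Corank 1: A-series; mu = 4 gives A_4.

Type A_{4}, Milnor number mu = 4.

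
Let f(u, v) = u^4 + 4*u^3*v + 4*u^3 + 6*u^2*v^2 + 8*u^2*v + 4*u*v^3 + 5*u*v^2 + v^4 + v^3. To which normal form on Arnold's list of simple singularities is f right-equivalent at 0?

D5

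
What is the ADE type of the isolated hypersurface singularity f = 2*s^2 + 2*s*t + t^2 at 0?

A_{1}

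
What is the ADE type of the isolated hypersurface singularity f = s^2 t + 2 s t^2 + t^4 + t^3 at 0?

The Hessian of f at 0 is [[0, 0], [0, 0]] with rank 0, so corank 2. A Groebner basis of the Jacobian ideal J(f) in C{s,t} is {s^3 - s^2/4 + t^2/4, s^2/4 + t^3 - t^2/4, s*t + t^2}; counting standard monomials gives mu = 5. Corank 2; j^3 = t*(s + t)^2 has shape L^2 M (L != M), so D-series; mu = 5 gives D_5.

D_5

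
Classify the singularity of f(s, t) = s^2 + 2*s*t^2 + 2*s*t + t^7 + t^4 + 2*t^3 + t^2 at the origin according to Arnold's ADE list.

The Hessian of f at 0 has rank 1. Corank 1: A-series; mu = 6 gives A_6.

A6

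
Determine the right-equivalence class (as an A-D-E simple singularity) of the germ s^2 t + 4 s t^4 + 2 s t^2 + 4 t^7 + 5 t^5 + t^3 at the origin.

D6

The Hessian of f at 0 is [[0, 0], [0, 0]] with rank 0, so corank 2. A Groebner basis of the Jacobian ideal J(f) in C{s,t} is {s*t/2 + t^4 + t^2/2, s*t^2 + t^3, s^2 - s*t/2 - 3*t^2/2}; counting standard monomials gives mu = 6. Corank 2; j^3 = t*(s + t)^2 has shape L^2 M (L != M), so D-series; mu = 6 gives D_6.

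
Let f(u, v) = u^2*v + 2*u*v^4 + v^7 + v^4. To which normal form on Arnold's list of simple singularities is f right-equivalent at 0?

D_{5}

The Hessian of f at 0 is [[0, 0], [0, 0]] with rank 0, so corank 2. A Groebner basis of the Jacobian ideal J(f) in C{u,v} is {u^3, u^2/4 + v^3, u*v}; counting standard monomials gives mu = 5. Corank 2; j^3 = u^2*v has shape L^2 M (L != M), so D-series; mu = 5 gives D_5.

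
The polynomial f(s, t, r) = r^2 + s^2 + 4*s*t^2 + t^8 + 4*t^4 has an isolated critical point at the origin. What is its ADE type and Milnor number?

The Hessian of f at 0 has rank 2. Corank 1: A-series; mu = 7 gives A_7.

Type A_7, Milnor number mu = 7.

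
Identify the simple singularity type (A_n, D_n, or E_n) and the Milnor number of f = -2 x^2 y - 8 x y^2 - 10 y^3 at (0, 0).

Type D_{4}, Milnor number mu = 4.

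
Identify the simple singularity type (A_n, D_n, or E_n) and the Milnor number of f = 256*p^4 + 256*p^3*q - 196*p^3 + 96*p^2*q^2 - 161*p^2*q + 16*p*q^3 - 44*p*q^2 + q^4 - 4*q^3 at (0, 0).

Type D_5, Milnor number mu = 5.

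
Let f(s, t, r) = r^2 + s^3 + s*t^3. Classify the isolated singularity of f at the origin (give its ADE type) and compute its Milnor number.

The Hessian of f at 0 has rank 1. Corank 2; j^3 = s^3 is a perfect cube, so E-series; the 4-jet and mu = 7 give E_7.

Type E_7, Milnor number mu = 7.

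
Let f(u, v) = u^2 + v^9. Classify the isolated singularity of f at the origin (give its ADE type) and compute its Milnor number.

The Hessian of f at 0 has rank 1. Corank 1: A-series; mu = 8 gives A_8.

Type A_{8}, Milnor number mu = 8.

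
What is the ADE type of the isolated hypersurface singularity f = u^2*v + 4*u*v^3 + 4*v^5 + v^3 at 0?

D_4

The Hessian of f at 0 is [[0, 0], [0, 0]] with rank 0, so corank 2. A Groebner basis of the Jacobian ideal J(f) in C{u,v} is {v^3, u^2 + 3*v^2, u*v}; counting standard monomials gives mu = 4. Corank 2; j^3 = v*(u^2 + v^2) splits into three distinct lines over C (the quadratic factor has nonzero discriminant), so D_4.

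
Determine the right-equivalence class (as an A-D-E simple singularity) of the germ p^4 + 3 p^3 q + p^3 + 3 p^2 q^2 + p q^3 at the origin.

The Hessian of f at 0 has rank 0. Corank 2; j^3 = p^3 is a perfect cube, so E-series; the 4-jet and mu = 7 give E_7.

E7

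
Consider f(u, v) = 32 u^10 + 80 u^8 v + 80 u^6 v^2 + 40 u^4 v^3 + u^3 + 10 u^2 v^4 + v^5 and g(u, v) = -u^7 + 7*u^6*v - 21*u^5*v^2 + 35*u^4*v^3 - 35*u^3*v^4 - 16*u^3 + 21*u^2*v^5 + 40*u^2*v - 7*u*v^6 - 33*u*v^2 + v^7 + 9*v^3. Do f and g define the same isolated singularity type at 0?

The Hessian of f at 0 has rank 0. Corank 2; j^3 = u^3 is a perfect cube, so E-series; the 5-jet and mu = 8 give E_8. The Hessian of g at 0 has rank 0. Corank 2; j^3 = -(u - v)*(4*u - 3*v)^2 has shape L^2 M (L != M), so D-series; mu = 8 gives D_8. f is E_8 but g is D_8, hence not right-equivalent.

No.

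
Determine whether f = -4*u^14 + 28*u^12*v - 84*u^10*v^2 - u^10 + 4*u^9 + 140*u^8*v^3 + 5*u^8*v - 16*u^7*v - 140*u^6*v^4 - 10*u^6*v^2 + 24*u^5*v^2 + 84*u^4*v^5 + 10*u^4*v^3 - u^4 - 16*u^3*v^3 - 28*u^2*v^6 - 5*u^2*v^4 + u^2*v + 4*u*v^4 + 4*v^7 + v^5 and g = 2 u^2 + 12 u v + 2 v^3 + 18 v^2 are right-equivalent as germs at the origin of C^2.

The Hessian of f at 0 is [[0, 0], [0, 0]] with rank 0, so corank 2. A Groebner basis of the Jacobian ideal J(f) in C{u,v} is {u*v/2 + v^4, u*v^2, u^2 - 5*u*v/2}; counting standard monomials gives mu = 6. Corank 2; j^3 = u^2*v has shape L^2 M (L != M), so D-series; mu = 6 gives D_6. The Hessian of g at 0 is [[4, 12], [12, 36]] with rank 1, so corank 1. A Groebner basis of the Jacobian ideal J(g) in C{u,v} is {v^2, u + 3*v}; counting standard monomials gives mu = 2. Corank 1: A-series; mu = 2 gives A_2. f is D_6 but g is A_2, hence not right-equivalent.

No.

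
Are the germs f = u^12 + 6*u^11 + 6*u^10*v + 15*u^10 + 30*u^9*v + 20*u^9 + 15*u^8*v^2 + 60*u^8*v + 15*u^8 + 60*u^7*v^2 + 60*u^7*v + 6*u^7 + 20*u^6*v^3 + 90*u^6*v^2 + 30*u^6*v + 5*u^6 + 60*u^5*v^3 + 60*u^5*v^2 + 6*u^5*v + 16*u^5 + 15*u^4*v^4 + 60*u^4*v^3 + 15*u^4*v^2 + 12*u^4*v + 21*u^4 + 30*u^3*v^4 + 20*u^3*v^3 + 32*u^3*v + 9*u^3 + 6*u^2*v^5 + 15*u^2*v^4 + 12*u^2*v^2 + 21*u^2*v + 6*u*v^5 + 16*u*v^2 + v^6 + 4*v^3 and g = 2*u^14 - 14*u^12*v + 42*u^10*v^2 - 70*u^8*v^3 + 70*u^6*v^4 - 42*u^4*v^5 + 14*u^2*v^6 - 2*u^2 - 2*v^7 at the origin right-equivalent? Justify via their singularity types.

No.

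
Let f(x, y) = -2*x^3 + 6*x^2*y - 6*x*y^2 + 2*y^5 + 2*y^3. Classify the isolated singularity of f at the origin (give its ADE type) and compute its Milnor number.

Type E8, Milnor number mu = 8.

The Hessian of f at 0 has rank 0. Corank 2; j^3 = -2*(x - y)^3 is a perfect cube, so E-series; the 5-jet and mu = 8 give E_8.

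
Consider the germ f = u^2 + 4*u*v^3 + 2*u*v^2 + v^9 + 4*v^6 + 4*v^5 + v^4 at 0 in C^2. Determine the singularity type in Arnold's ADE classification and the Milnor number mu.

Type A_{8}, Milnor number mu = 8.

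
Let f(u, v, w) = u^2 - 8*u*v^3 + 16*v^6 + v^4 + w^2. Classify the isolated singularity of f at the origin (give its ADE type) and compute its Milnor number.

Type A_{3}, Milnor number mu = 3.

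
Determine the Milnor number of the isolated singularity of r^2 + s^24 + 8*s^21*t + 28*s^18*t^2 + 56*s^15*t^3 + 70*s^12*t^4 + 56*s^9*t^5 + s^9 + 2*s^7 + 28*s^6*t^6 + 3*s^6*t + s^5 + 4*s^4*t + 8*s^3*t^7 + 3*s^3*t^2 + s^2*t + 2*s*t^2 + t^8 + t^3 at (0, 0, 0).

9

The Hessian of f at 0 is [[0, 0, 0], [0, 0, 0], [0, 0, 2]] with rank 1, so corank 2. A Groebner basis of the Jacobian ideal J(f) in C{s,t,r} is {s^2*t^2 - 8*s^2*t - s^2 - 16*s*t^2 - 3*s*t - 8*t^3 - 2*t^2, 16*s^2*t + 2*s^2 + s*t^3 + 32*s*t^2 + 5*s*t + 16*t^3 + 3*t^2, -24*s^2*t - 3*s^2 - 48*s*t^2 - 7*s*t + t^4 - 24*t^3 - 4*t^2, s^3 + 3*s^2*t + 3*s*t^2 + t^3, r}; counting standard monomials gives mu = 9. Corank 2; j^3 = t*(s + t)^2 has shape L^2 M (L != M), so D-series; mu = 9 gives D_9.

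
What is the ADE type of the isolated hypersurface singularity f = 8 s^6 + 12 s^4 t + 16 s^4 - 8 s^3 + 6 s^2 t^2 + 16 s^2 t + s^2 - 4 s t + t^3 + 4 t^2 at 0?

A_2

The Hessian of f at 0 is [[2, -4], [-4, 8]] with rank 1, so corank 1. A Groebner basis of the Jacobian ideal J(f) in C{s,t} is {t^2, s - 2*t}; counting standard monomials gives mu = 2. Corank 1: A-series; mu = 2 gives A_2.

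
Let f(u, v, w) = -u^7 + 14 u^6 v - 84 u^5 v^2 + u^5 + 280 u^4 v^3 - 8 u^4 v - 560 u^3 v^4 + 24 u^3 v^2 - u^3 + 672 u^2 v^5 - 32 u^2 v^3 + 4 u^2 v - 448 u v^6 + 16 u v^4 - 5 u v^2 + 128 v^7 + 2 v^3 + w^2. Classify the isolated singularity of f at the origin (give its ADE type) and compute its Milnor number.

Type D6, Milnor number mu = 6.

The Hessian of f at 0 has rank 1. Corank 2; j^3 = -(u - 2*v)*(u - v)^2 has shape L^2 M (L != M), so D-series; mu = 6 gives D_6.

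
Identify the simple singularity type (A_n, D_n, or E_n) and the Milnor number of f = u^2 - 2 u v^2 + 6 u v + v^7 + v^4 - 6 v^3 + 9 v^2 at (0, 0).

The Hessian of f at 0 is [[2, 6], [6, 18]] with rank 1, so corank 1. A Groebner basis of the Jacobian ideal J(f) in C{u,v} is {u^3 + 9*u^2*v + 27*u^2 + 108*u*v + 81*u + 243*v, -u + v^2 - 3*v}; counting standard monomials gives mu = 6. Corank 1: A-series; mu = 6 gives A_6.

Type A_6, Milnor number mu = 6.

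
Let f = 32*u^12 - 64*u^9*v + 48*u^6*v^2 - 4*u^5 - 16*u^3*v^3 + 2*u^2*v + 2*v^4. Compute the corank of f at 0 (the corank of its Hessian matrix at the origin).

2

Hessian at 0 has rank 0.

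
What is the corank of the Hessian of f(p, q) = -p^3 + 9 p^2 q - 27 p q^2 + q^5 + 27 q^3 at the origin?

2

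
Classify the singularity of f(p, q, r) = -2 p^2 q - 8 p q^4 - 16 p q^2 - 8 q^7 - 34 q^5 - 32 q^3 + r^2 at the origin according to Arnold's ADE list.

D6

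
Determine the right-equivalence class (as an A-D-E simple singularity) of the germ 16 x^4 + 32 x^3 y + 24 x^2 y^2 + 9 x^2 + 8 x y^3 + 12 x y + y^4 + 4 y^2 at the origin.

A_{3}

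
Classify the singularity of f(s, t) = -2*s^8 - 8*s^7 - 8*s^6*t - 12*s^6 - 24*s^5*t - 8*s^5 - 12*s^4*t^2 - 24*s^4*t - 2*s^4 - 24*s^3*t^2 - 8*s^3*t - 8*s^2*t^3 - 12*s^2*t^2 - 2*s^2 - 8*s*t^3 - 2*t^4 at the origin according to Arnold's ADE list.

The Hessian of f at 0 has rank 1. Corank 1: A-series; mu = 3 gives A_3.

A_3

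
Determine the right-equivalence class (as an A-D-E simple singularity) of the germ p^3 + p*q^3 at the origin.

The Hessian of f at 0 has rank 0. Corank 2; j^3 = p^3 is a perfect cube, so E-series; the 4-jet and mu = 7 give E_7.

E_7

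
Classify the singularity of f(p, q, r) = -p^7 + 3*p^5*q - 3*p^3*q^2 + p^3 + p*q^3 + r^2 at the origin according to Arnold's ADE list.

E_{7}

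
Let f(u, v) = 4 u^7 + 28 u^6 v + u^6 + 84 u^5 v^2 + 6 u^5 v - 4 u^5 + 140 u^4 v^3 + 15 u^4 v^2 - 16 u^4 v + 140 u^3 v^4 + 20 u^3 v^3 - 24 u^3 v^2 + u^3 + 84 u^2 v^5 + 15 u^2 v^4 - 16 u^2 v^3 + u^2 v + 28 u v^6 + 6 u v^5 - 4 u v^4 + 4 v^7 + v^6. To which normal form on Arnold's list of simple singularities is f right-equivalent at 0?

D7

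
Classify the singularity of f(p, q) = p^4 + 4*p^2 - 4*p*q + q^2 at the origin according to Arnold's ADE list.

A_3

The Hessian of f at 0 is [[8, -4], [-4, 2]] with rank 1, so corank 1. A Groebner basis of the Jacobian ideal J(f) in C{p,q} is {q^3, p - q/2}; counting standard monomials gives mu = 3. Corank 1: A-series; mu = 3 gives A_3.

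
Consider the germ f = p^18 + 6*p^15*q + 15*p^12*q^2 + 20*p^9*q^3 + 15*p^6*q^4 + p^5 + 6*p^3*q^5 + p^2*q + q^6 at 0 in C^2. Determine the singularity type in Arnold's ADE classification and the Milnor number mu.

Type D_7, Milnor number mu = 7.

The Hessian of f at 0 has rank 0. Corank 2; j^3 = p^2*q has shape L^2 M (L != M), so D-series; mu = 7 gives D_7.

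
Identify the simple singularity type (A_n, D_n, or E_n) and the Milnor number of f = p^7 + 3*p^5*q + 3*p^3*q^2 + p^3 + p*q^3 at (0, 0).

Type E7, Milnor number mu = 7.

The Hessian of f at 0 has rank 0. Corank 2; j^3 = p^3 is a perfect cube, so E-series; the 4-jet and mu = 7 give E_7.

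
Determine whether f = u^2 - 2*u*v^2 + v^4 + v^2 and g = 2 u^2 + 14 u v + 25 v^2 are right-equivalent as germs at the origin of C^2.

Yes.

The Hessian of f at 0 has rank 2. Corank 0: nondegenerate Morse point, so A_1. The Hessian of g at 0 has rank 2. Corank 0: nondegenerate Morse point, so A_1. Both have type A_1, hence right-equivalent.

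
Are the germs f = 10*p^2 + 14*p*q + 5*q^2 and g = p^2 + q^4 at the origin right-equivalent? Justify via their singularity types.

No.

The Hessian of f at 0 has rank 2. Corank 0: nondegenerate Morse point, so A_1. The Hessian of g at 0 has rank 1. Corank 1: A-series; mu = 3 gives A_3. f is A_1 but g is A_3, hence not right-equivalent.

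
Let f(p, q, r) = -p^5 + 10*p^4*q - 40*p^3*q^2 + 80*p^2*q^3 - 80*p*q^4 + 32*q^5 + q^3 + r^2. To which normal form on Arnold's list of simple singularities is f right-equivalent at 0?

The Hessian of f at 0 is [[0, 0, 0], [0, 0, 0], [0, 0, 2]] with rank 1, so corank 2. A Groebner basis of the Jacobian ideal J(f) in C{p,q,r} is {p^4 - 8*p^3*q, q^2, r}; counting standard monomials gives mu = 8. Corank 2; j^3 = q^3 is a perfect cube, so E-series; the 5-jet and mu = 8 give E_8.

E_{8}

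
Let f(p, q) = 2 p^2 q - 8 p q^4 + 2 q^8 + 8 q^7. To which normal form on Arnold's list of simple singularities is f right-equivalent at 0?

D_{9}

The Hessian of f at 0 has rank 0. Corank 2; j^3 = 2*p^2*q has shape L^2 M (L != M), so D-series; mu = 9 gives D_9.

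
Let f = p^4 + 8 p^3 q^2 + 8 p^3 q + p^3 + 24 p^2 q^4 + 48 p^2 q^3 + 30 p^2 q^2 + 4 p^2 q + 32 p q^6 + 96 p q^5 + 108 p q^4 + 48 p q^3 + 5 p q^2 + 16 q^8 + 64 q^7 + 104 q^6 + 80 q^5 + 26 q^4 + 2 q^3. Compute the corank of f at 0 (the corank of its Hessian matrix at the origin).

The Hessian at 0 is [[0, 0], [0, 0]] of rank 0; hence corank 2.

2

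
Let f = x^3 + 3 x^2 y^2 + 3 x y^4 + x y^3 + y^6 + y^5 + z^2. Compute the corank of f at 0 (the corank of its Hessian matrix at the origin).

2

The Hessian at 0 is [[0, 0, 0], [0, 0, 0], [0, 0, 2]] of rank 1; hence corank 2.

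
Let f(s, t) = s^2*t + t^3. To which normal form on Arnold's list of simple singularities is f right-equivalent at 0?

The Hessian of f at 0 has rank 0. Corank 2; j^3 = t*(s^2 + t^2) splits into three distinct lines over C (the quadratic factor has nonzero discriminant), so D_4.

D4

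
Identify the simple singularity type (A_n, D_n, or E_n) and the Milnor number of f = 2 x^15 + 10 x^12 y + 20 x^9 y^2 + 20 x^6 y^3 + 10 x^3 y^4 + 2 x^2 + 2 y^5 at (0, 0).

Type A4, Milnor number mu = 4.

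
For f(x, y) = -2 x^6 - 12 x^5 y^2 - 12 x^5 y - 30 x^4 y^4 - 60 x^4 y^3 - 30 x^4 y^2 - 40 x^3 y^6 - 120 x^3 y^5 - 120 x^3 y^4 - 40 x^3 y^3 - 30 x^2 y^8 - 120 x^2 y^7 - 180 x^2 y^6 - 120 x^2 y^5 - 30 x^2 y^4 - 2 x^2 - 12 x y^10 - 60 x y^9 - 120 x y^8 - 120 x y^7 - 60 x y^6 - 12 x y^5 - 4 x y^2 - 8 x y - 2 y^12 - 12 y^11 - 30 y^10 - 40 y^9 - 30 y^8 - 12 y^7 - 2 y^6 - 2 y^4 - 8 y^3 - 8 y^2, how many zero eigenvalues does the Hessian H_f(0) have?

1

The Hessian at 0 is [[-4, -8], [-8, -16]] of rank 1; hence corank 1.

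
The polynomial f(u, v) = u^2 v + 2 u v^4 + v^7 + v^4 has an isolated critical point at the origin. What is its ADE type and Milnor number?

Type D5, Milnor number mu = 5.

The Hessian of f at 0 is [[0, 0], [0, 0]] with rank 0, so corank 2. A Groebner basis of the Jacobian ideal J(f) in C{u,v} is {u^3, u^2/4 + v^3, u*v}; counting standard monomials gives mu = 5. Corank 2; j^3 = u^2*v has shape L^2 M (L != M), so D-series; mu = 5 gives D_5.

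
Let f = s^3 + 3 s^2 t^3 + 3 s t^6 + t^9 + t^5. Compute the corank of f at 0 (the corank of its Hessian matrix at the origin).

2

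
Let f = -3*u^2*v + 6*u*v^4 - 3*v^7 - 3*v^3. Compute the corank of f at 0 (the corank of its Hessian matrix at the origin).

The Hessian at 0 is [[0, 0], [0, 0]] of rank 0; hence corank 2.

2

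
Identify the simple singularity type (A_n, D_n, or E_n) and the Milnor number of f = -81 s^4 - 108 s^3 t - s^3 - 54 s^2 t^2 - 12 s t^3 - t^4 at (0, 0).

The Hessian of f at 0 has rank 0. Corank 2; j^3 = -s^3 is a perfect cube, so E-series; the 4-jet and mu = 6 give E_6.

Type E_6, Milnor number mu = 6.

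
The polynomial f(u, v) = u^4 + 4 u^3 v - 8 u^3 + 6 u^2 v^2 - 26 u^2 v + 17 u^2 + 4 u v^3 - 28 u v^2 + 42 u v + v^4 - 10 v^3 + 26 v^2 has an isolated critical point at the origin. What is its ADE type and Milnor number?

The Hessian of f at 0 is [[34, 42], [42, 52]] with rank 2, so corank 0. A Groebner basis of the Jacobian ideal J(f) in C{u,v} is {u, v}; counting standard monomials gives mu = 1. Corank 0: nondegenerate Morse point, so A_1.

Type A1, Milnor number mu = 1.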